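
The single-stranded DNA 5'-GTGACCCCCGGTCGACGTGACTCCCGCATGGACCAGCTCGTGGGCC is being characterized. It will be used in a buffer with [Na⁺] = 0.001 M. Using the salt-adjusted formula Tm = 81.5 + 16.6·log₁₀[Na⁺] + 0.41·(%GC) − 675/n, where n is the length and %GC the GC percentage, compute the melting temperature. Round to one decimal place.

46.4°C

Length n = 46. Counting bases: G=15, T=7, C=18, A=6
G+C = 33, so %GC = 33/46 × 100 = 71.739%
Salt term: 16.6 × (-3) = -49.8
GC term: 0.41 × 71.739 = 29.413; length term: −675/46 = −14.674
Tm = 81.5 + (-49.8) + 29.413 − 14.674 = 46.439 → 46.4°C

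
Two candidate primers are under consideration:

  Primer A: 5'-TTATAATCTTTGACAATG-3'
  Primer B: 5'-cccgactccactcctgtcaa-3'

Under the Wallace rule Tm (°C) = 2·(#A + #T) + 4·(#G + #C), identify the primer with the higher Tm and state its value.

Primer A: A+T=14, G+C=4 → Tm = 2(14)+4(4) = 44°C
Primer B: A+T=8, G+C=12 → Tm = 2(8)+4(12) = 64°C
44°C vs 64°C → primer B is higher.

Primer B, 64°C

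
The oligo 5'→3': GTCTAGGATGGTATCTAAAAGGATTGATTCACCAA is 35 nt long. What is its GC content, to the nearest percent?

G=8, T=10, C=5, A=12
G+C = 8 + 5 = 13 out of 35 bases
%GC = 13/35 × 100 = 37.14% ≈ 37%

37%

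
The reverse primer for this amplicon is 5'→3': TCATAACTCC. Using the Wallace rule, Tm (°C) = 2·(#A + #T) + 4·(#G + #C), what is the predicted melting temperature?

28°C

Counting bases: T=3, G=0, A=3, C=4
A+T = 6, G+C = 4
Tm = 2(6) + 4(4) = 12 + 16 = 28°C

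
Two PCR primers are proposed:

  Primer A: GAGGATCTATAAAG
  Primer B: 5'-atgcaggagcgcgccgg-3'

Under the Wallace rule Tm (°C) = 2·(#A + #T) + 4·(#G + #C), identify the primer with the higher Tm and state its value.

Primer B, 60°C

Primer A: A+T=9, G+C=5 → Tm = 2(9)+4(5) = 38°C
Primer B: A+T=4, G+C=13 → Tm = 2(4)+4(13) = 60°C
38°C vs 60°C → primer B is higher.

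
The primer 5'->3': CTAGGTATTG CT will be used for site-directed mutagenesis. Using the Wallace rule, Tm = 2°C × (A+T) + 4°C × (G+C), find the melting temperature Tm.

Base counts: T=5, G=3, C=2, A=2
AT pairs contribute 7, GC pairs contribute 5.
Tm = 4·5 + 2·7 = 20 + 14 = 34°C

34°C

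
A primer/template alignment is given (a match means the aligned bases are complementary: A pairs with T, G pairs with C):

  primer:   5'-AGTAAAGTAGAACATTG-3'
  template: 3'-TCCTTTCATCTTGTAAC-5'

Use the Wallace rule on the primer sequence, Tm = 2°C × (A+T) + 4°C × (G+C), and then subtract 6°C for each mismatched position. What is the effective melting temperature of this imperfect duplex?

38°C

Primer base counts: A=8, T=4, G=4, C=1 → A+T=12, G+C=5
Perfect-match Tm = 2(12) + 4(5) = 24 + 20 = 44°C
Mismatches (positions where the bases are not complementary): 1 (at position 3)
Effective Tm = 44 − 1×6 = 44 − 6 = 38°C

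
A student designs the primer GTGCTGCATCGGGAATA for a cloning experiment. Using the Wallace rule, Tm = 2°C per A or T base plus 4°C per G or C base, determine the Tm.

52°C

Scanning the sequence gives G=6, T=4, A=4, C=3.
AT pairs contribute 8, GC pairs contribute 9.
Tm = 2×8 + 4×9 = 52°C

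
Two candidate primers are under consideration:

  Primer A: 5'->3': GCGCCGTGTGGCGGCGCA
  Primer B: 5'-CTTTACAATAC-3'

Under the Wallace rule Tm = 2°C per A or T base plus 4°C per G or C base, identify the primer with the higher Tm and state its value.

Primer A, 66°C

Primer A: A+T=3, G+C=15 → Tm = 2(3)+4(15) = 66°C
Primer B: A+T=8, G+C=3 → Tm = 2(8)+4(3) = 28°C
66°C vs 28°C → primer A is higher.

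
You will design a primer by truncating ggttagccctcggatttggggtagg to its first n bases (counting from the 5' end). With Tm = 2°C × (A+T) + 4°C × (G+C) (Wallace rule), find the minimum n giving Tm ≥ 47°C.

n = 15

First 14 bases: GGTTAGCCCTCGGA → Tm = 46°C (< 47°C)
First 15 bases: GGTTAGCCCTCGGAT → Tm = 48°C (≥ 47°C)
Since every base adds ≥2°C, Tm only increases with n, so the threshold is first crossed at n = 15.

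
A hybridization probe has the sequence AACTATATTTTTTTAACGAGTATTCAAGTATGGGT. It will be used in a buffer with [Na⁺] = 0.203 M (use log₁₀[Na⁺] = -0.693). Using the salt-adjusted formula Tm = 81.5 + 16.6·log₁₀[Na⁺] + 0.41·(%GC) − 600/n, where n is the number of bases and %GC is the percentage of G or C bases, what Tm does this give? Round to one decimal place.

63.4°C

Length n = 35. Counting bases: G=6, C=3, T=15, A=11
G+C = 9, so %GC = 9/35 × 100 = 25.714%
Salt term: 16.6 × (-0.693) = -11.504
GC term: 0.41 × 25.714 = 10.543; length term: −600/35 = −17.143
Tm = 81.5 + (-11.504) + 10.543 − 17.143 = 63.396 → 63.4°C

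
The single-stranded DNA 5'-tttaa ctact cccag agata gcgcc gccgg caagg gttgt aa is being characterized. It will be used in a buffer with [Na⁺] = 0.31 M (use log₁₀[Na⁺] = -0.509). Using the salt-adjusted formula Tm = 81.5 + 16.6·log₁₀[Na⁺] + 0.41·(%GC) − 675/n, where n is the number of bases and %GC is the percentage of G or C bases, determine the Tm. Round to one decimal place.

78.5°C

Length n = 42. Scanning the sequence gives A=11, C=11, T=9, G=11.
G+C = 22, so %GC = 22/42 × 100 = 52.381%
Salt term: 16.6 × (-0.509) = -8.449
GC term: 0.41 × 52.381 = 21.476; length term: −675/42 = −16.071
Tm = 81.5 + (-8.449) + 21.476 − 16.071 = 78.456 → 78.5°C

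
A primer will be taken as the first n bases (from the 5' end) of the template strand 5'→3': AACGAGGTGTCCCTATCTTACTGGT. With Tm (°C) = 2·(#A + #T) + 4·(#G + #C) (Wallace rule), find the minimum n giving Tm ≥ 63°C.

First 21 bases: AACGAGGTGTCCCTATCTTAC → Tm = 62°C (< 63°C)
First 22 bases: AACGAGGTGTCCCTATCTTACT → Tm = 64°C (≥ 63°C)
Each additional base adds 2°C (A/T) or 4°C (G/C), so Tm is non-decreasing in n; n = 22 is the first length to reach 63°C.

n = 22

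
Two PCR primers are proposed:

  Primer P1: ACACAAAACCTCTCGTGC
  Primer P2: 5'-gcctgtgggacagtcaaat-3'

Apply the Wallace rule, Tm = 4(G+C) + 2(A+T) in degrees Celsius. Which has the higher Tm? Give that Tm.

Primer P1: A+T=9, G+C=9 → Tm = 2(9)+4(9) = 54°C
Primer P2: A+T=9, G+C=10 → Tm = 2(9)+4(10) = 58°C
54°C vs 58°C → primer P2 is higher.

Primer P2, 58°C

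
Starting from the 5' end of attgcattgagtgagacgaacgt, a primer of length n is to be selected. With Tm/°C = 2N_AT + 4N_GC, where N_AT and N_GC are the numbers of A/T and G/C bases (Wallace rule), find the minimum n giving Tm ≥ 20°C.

n = 8

First 7 bases: ATTGCAT → Tm = 18°C (< 20°C)
First 8 bases: ATTGCATT → Tm = 20°C (≥ 20°C)
Each additional base adds 2°C (A/T) or 4°C (G/C), so Tm is non-decreasing in n; n = 8 is the first length to reach 20°C.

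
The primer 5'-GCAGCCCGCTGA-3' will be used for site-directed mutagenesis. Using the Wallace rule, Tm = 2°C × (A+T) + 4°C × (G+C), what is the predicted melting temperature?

42°C

Base counts: C=5, A=2, T=1, G=4
So N_AT = 3 and N_GC = 9.
Tm = 2(3) + 4(9) = 6 + 36 = 42°C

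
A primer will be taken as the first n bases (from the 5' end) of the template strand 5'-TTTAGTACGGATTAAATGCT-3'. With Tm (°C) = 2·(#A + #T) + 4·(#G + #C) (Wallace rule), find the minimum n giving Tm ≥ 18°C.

First 7 bases: TTTAGTA → Tm = 16°C (< 18°C)
First 8 bases: TTTAGTAC → Tm = 20°C (≥ 18°C)
Since every base adds ≥2°C, Tm only increases with n, so the threshold is first crossed at n = 8.

n = 8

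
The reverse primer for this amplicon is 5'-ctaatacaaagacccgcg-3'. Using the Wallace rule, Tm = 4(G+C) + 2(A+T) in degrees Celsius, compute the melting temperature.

54°C

Counting bases: A=7, T=2, C=6, G=3
So N_AT = 9 and N_GC = 9.
Tm = 2(9) + 4(9) = 18 + 36 = 54°C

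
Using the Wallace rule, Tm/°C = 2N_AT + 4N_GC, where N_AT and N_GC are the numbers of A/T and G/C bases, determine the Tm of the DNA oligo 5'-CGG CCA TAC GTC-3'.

Base counts: A=2, C=5, T=2, G=3
A+T = 4, G+C = 8
Tm = 2×4 + 4×8 = 40°C

40°C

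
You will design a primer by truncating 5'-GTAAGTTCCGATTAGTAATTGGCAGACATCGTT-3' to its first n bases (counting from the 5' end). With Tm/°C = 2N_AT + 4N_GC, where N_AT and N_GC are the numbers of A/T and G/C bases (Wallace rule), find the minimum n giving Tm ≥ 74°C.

n = 27

First 26 bases: GTAAGTTCCGATTAGTAATTGGCAGA → Tm = 72°C (< 74°C)
First 27 bases: GTAAGTTCCGATTAGTAATTGGCAGAC → Tm = 76°C (≥ 74°C)
Since every base adds ≥2°C, Tm only increases with n, so the threshold is first crossed at n = 27.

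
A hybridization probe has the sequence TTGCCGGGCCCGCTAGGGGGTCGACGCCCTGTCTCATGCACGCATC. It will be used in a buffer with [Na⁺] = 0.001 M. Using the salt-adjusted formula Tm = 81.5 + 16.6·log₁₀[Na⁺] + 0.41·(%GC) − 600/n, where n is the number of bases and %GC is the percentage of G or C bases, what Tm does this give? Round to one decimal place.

47.2°C

Length n = 46. Base counts: A=5, G=15, C=17, T=9
G+C = 32, so %GC = 32/46 × 100 = 69.565%
Salt term: 16.6 × (-3) = -49.8
GC term: 0.41 × 69.565 = 28.522; length term: −600/46 = −13.043
Tm = 81.5 + (-49.8) + 28.522 − 13.043 = 47.179 → 47.2°C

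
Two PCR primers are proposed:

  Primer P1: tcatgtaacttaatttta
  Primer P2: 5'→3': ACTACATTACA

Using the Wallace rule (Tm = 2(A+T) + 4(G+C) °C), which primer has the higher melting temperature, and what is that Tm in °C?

Primer P1: A+T=15, G+C=3 → Tm = 2(15)+4(3) = 42°C
Primer P2: A+T=8, G+C=3 → Tm = 2(8)+4(3) = 28°C
42°C vs 28°C → primer P1 is higher.

Primer P1, 42°C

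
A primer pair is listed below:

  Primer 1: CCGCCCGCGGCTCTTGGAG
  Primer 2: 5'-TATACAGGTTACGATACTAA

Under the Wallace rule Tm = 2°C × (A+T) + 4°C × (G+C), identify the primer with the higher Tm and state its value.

Primer 1: A+T=4, G+C=15 → Tm = 2(4)+4(15) = 68°C
Primer 2: A+T=14, G+C=6 → Tm = 2(14)+4(6) = 52°C
68°C vs 52°C → primer 1 is higher.

Primer 1, 68°C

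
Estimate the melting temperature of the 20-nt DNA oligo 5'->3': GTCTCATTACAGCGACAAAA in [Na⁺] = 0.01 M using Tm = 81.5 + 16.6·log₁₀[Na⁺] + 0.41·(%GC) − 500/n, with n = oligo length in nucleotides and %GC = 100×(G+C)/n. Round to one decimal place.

Length n = 20. Counting bases: C=5, T=4, A=8, G=3
G+C = 8, so %GC = 8/20 × 100 = 40%
Salt term: 16.6 × (-2) = -33.2
GC term: 0.41 × 40 = 16.4; length term: −500/20 = −25
Tm = 81.5 + (-33.2) + 16.4 − 25 = 39.7 → 39.7°C

39.7°C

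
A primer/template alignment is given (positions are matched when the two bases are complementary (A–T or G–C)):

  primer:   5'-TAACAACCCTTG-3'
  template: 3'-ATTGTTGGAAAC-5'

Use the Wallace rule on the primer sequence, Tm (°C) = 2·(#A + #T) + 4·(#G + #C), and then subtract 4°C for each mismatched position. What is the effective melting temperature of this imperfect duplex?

Primer base counts: A=4, T=3, G=1, C=4 → A+T=7, G+C=5
Perfect-match Tm = 2(7) + 4(5) = 14 + 20 = 34°C
Mismatches (positions where the bases are not complementary): 1 (at position 9)
Effective Tm = 34 − 1×4 = 34 − 4 = 30°C

30°C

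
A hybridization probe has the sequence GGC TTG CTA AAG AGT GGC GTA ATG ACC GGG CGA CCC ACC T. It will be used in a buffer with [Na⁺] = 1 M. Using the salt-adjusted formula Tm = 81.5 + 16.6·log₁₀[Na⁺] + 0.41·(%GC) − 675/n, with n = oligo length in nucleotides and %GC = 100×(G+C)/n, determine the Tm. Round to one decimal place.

Length n = 40. Base counts: T=7, G=13, C=11, A=9
G+C = 24, so %GC = 24/40 × 100 = 60%
Salt term: 16.6 × (0) = 0
GC term: 0.41 × 60 = 24.6; length term: −675/40 = −16.875
Tm = 81.5 + (0) + 24.6 − 16.875 = 89.225 → 89.2°C

89.2°C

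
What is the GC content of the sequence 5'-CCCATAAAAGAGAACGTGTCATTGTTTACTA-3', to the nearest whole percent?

Scanning the sequence gives A=11, T=9, C=6, G=5.
G+C = 5 + 6 = 11 out of 31 bases
%GC = 11/31 × 100 = 35.48% ≈ 35%

35%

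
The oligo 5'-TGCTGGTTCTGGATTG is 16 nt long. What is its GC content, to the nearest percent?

C=2, G=6, A=1, T=7
G+C = 6 + 2 = 8 out of 16 bases
%GC = 8/16 × 100 = 50% ≈ 50%

50%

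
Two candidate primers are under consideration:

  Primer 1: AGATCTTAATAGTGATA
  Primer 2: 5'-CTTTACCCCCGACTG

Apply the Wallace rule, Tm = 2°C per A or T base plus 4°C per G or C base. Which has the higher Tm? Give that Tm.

Primer 2, 48°C

Primer 1: A+T=13, G+C=4 → Tm = 2(13)+4(4) = 42°C
Primer 2: A+T=6, G+C=9 → Tm = 2(6)+4(9) = 48°C
42°C vs 48°C → primer 2 is higher.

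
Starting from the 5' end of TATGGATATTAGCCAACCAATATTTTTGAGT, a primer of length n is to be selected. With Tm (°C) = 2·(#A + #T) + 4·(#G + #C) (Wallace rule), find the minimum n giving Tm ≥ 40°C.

First 14 bases: TATGGATATTAGCC → Tm = 38°C (< 40°C)
First 15 bases: TATGGATATTAGCCA → Tm = 40°C (≥ 40°C)
Each additional base adds 2°C (A/T) or 4°C (G/C), so Tm is non-decreasing in n; n = 15 is the first length to reach 40°C.

n = 15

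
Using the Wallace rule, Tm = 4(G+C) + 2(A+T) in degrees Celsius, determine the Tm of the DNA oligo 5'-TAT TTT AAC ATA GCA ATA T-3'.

Base counts: A=8, T=8, C=2, G=1
So N_AT = 16 and N_GC = 3.
Tm = 4·3 + 2·16 = 12 + 32 = 44°C

44°C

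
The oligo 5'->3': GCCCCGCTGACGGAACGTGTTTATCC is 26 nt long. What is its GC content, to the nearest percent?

C=9, T=6, G=7, A=4
G+C = 7 + 9 = 16 out of 26 bases
%GC = 16/26 × 100 = 61.54% ≈ 62%

62%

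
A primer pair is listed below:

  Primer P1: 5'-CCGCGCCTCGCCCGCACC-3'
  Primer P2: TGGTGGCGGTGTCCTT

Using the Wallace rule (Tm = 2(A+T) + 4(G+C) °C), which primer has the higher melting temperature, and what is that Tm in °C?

Primer P1: A+T=2, G+C=16 → Tm = 2(2)+4(16) = 68°C
Primer P2: A+T=6, G+C=10 → Tm = 2(6)+4(10) = 52°C
68°C vs 52°C → primer P1 is higher.

Primer P1, 68°C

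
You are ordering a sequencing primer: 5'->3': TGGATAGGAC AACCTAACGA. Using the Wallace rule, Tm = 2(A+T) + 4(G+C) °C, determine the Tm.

58°C

Scanning the sequence gives C=4, A=8, G=5, T=3.
A+T = 11, G+C = 9
Tm = 2(11) + 4(9) = 22 + 36 = 58°C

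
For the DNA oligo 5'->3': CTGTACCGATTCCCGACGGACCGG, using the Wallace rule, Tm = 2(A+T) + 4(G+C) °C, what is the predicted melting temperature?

80°C

Base counts: A=4, G=7, C=9, T=4
AT pairs contribute 8, GC pairs contribute 16.
Tm = 2(8) + 4(16) = 16 + 64 = 80°C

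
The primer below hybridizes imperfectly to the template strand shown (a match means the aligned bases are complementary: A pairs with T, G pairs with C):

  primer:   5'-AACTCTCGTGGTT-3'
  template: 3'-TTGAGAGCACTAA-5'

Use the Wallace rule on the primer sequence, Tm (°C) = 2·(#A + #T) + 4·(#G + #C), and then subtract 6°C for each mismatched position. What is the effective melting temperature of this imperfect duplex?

Primer base counts: A=2, T=5, G=3, C=3 → A+T=7, G+C=6
Perfect-match Tm = 2(7) + 4(6) = 14 + 24 = 38°C
Mismatches (positions where the bases are not complementary): 1 (at position 11)
Effective Tm = 38 − 1×6 = 38 − 6 = 32°C

32°C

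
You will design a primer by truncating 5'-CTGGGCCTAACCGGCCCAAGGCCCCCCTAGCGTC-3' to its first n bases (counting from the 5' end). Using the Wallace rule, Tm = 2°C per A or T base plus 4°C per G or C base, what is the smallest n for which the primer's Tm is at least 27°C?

n = 8

First 7 bases: CTGGGCC → Tm = 26°C (< 27°C)
First 8 bases: CTGGGCCT → Tm = 28°C (≥ 27°C)
Since every base adds ≥2°C, Tm only increases with n, so the threshold is first crossed at n = 8.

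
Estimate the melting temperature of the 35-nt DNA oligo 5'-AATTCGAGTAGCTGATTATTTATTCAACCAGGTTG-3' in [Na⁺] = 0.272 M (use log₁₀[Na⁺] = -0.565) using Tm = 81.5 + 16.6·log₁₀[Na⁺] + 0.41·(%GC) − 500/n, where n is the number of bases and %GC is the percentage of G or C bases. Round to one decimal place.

71.9°C

Length n = 35. Base counts: T=13, G=7, C=5, A=10
G+C = 12, so %GC = 12/35 × 100 = 34.286%
Salt term: 16.6 × (-0.565) = -9.379
GC term: 0.41 × 34.286 = 14.057; length term: −500/35 = −14.286
Tm = 81.5 + (-9.379) + 14.057 − 14.286 = 71.892 → 71.9°C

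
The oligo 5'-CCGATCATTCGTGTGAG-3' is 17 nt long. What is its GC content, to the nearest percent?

Counting bases: T=5, C=4, G=5, A=3
G+C = 5 + 4 = 9 out of 17 bases
%GC = 9/17 × 100 = 52.94% ≈ 53%

53%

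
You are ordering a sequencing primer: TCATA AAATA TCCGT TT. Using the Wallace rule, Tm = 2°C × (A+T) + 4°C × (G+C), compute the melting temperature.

42°C

Counting bases: G=1, T=7, C=3, A=6
So N_AT = 13 and N_GC = 4.
Tm = 2×13 + 4×4 = 42°C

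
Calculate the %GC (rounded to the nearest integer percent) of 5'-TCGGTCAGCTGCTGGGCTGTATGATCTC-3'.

57%

C=7, A=3, T=9, G=9
G+C = 9 + 7 = 16 out of 28 bases
%GC = 16/28 × 100 = 57.14% ≈ 57%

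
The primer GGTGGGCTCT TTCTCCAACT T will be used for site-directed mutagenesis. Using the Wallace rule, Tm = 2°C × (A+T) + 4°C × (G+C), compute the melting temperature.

64°C

Counting bases: C=6, T=8, G=5, A=2
So N_AT = 10 and N_GC = 11.
Tm = 4·11 + 2·10 = 44 + 20 = 64°C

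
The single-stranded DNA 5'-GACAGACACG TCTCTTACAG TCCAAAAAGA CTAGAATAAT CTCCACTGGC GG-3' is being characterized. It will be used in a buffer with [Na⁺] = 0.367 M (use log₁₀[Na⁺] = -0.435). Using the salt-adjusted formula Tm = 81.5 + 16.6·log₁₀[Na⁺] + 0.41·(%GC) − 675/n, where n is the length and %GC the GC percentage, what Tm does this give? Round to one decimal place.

80.2°C

Length n = 52. Base counts: G=10, A=18, T=10, C=14
G+C = 24, so %GC = 24/52 × 100 = 46.154%
Salt term: 16.6 × (-0.435) = -7.221
GC term: 0.41 × 46.154 = 18.923; length term: −675/52 = −12.981
Tm = 81.5 + (-7.221) + 18.923 − 12.981 = 80.221 → 80.2°C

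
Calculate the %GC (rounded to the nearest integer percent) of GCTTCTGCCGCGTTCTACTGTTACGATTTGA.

48%

C=8, T=12, G=7, A=4
G+C = 7 + 8 = 15 out of 31 bases
%GC = 15/31 × 100 = 48.39% ≈ 48%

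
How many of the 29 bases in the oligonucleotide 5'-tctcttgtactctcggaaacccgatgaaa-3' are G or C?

13

Scanning the sequence gives G=5, A=8, C=8, T=8.
Total G or C: 5 + 8 = 13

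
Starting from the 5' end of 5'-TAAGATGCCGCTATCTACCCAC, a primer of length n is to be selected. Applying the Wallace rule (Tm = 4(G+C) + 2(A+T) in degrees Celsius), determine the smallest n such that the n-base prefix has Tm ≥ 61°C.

n = 21

First 20 bases: TAAGATGCCGCTATCTACCC → Tm = 60°C (< 61°C)
First 21 bases: TAAGATGCCGCTATCTACCCA → Tm = 62°C (≥ 61°C)
Since every base adds ≥2°C, Tm only increases with n, so the threshold is first crossed at n = 21.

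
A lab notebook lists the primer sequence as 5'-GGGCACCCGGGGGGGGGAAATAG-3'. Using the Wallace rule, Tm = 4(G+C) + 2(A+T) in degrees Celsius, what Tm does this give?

80°C

Scanning the sequence gives T=1, C=4, G=13, A=5.
AT pairs contribute 6, GC pairs contribute 17.
Tm = 2(6) + 4(17) = 12 + 68 = 80°C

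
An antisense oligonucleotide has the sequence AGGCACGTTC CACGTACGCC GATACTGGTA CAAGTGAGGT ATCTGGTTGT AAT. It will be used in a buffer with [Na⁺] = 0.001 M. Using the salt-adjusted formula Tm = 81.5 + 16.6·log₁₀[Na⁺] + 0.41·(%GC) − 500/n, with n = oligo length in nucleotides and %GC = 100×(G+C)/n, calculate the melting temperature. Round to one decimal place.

42.4°C

Length n = 53. T=14, A=13, C=11, G=15
G+C = 26, so %GC = 26/53 × 100 = 49.057%
Salt term: 16.6 × (-3) = -49.8
GC term: 0.41 × 49.057 = 20.113; length term: −500/53 = −9.434
Tm = 81.5 + (-49.8) + 20.113 − 9.434 = 42.379 → 42.4°C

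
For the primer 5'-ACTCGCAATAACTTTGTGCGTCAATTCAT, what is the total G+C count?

Counting bases: T=10, G=4, C=7, A=8
G+C = 4 + 7 = 11

11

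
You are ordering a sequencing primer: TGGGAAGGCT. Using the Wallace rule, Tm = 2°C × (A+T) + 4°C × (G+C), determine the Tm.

T=2, A=2, G=5, C=1
AT pairs contribute 4, GC pairs contribute 6.
Tm = 2(4) + 4(6) = 8 + 24 = 32°C

32°C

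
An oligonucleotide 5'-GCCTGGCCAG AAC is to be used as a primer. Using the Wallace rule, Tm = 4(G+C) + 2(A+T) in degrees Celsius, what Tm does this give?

44°C

Counting bases: G=4, C=5, A=3, T=1
A+T = 4, G+C = 9
Tm = 2(4) + 4(9) = 8 + 36 = 44°C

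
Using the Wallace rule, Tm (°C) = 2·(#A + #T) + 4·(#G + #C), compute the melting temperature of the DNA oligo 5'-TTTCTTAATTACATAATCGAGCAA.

Base counts: G=2, C=4, A=9, T=9
So N_AT = 18 and N_GC = 6.
Tm = 2×18 + 4×6 = 60°C

60°C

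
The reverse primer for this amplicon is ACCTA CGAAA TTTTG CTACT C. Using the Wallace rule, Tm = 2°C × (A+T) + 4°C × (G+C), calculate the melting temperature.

58°C

Counting bases: A=6, C=6, T=7, G=2
A+T = 13, G+C = 8
Tm = 2(13) + 4(8) = 26 + 32 = 58°C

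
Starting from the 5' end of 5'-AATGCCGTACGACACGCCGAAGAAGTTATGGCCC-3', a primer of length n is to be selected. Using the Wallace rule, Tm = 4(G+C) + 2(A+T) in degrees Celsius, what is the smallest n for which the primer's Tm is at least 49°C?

n = 16

First 15 bases: AATGCCGTACGACAC → Tm = 46°C (< 49°C)
First 16 bases: AATGCCGTACGACACG → Tm = 50°C (≥ 49°C)
Since every base adds ≥2°C, Tm only increases with n, so the threshold is first crossed at n = 16.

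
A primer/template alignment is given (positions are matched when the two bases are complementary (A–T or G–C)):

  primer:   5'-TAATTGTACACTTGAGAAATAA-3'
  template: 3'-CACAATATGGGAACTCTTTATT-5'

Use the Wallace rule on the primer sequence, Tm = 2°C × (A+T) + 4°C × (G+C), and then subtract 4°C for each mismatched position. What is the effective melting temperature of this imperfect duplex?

34°C

Primer base counts: A=10, T=7, G=3, C=2 → A+T=17, G+C=5
Perfect-match Tm = 2(17) + 4(5) = 34 + 20 = 54°C
Mismatches (positions where the bases are not complementary): 5 (at positions 1, 2, 3, 6, 10)
Effective Tm = 54 − 5×4 = 54 − 20 = 34°C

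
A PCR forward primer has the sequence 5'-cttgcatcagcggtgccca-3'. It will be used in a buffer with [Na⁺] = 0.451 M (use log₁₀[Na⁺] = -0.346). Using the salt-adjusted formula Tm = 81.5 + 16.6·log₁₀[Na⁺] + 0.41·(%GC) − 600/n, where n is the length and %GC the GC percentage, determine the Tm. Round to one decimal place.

70.1°C

Length n = 19. Base counts: A=3, G=5, T=4, C=7
G+C = 12, so %GC = 12/19 × 100 = 63.158%
Salt term: 16.6 × (-0.346) = -5.744
GC term: 0.41 × 63.158 = 25.895; length term: −600/19 = −31.579
Tm = 81.5 + (-5.744) + 25.895 − 31.579 = 70.072 → 70.1°C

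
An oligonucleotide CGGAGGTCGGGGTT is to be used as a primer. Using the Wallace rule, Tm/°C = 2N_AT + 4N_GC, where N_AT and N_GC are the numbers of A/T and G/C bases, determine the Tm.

Counting bases: G=8, T=3, A=1, C=2
So N_AT = 4 and N_GC = 10.
Tm = 2×4 + 4×10 = 48°C

48°C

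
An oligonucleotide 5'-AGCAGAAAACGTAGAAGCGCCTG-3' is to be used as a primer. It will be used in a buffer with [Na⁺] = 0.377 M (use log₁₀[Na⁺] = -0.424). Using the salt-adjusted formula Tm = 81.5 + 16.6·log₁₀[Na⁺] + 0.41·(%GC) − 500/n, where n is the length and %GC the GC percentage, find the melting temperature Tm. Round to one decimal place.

74.1°C

Length n = 23. Scanning the sequence gives T=2, G=7, A=9, C=5.
G+C = 12, so %GC = 12/23 × 100 = 52.174%
Salt term: 16.6 × (-0.424) = -7.038
GC term: 0.41 × 52.174 = 21.391; length term: −500/23 = −21.739
Tm = 81.5 + (-7.038) + 21.391 − 21.739 = 74.114 → 74.1°C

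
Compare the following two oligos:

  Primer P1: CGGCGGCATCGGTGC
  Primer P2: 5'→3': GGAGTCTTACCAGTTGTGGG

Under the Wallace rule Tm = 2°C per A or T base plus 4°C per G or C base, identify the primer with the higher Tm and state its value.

Primer P2, 62°C

Primer P1: A+T=3, G+C=12 → Tm = 2(3)+4(12) = 54°C
Primer P2: A+T=9, G+C=11 → Tm = 2(9)+4(11) = 62°C
54°C vs 62°C → primer P2 is higher.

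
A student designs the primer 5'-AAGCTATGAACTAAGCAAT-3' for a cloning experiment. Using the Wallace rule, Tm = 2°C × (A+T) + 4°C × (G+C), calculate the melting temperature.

50°C

G=3, T=4, C=3, A=9
A+T = 13, G+C = 6
Tm = 2×13 + 4×6 = 50°C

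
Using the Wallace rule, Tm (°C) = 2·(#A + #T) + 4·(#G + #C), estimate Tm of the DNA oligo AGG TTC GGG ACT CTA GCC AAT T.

Base counts: A=5, G=6, C=5, T=6
So N_AT = 11 and N_GC = 11.
Tm = 4·11 + 2·11 = 44 + 22 = 66°C

66°C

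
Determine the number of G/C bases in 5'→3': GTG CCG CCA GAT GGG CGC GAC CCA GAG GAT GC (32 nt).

23

Base counts: T=3, G=13, A=6, C=10
G+C = 13 + 10 = 23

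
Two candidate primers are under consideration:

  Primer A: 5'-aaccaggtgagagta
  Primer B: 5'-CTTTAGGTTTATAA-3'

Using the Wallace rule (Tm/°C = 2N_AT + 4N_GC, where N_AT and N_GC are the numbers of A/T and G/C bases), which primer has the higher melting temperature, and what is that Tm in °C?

Primer A, 44°C

Primer A: A+T=8, G+C=7 → Tm = 2(8)+4(7) = 44°C
Primer B: A+T=11, G+C=3 → Tm = 2(11)+4(3) = 34°C
44°C vs 34°C → primer A is higher.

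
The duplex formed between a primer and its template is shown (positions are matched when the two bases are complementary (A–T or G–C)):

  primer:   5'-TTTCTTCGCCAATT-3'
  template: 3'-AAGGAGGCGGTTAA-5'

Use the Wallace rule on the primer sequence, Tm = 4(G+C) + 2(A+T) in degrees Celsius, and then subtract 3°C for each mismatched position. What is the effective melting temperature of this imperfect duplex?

Primer base counts: A=2, T=7, G=1, C=4 → A+T=9, G+C=5
Perfect-match Tm = 2(9) + 4(5) = 18 + 20 = 38°C
Mismatches (positions where the bases are not complementary): 2 (at positions 3, 6)
Effective Tm = 38 − 2×3 = 38 − 6 = 32°C

32°C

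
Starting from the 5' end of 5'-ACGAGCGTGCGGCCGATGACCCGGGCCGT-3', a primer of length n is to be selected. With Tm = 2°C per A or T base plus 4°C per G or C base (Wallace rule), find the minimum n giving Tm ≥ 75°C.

First 21 bases: ACGAGCGTGCGGCCGATGACC → Tm = 72°C (< 75°C)
First 22 bases: ACGAGCGTGCGGCCGATGACCC → Tm = 76°C (≥ 75°C)
Each additional base adds 2°C (A/T) or 4°C (G/C), so Tm is non-decreasing in n; n = 22 is the first length to reach 75°C.

n = 22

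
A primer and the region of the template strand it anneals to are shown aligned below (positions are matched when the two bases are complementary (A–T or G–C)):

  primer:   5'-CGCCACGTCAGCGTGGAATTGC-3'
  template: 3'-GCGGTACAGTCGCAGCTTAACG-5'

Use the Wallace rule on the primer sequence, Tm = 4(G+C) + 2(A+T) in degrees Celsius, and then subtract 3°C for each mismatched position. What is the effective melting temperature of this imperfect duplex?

Primer base counts: A=4, T=4, G=7, C=7 → A+T=8, G+C=14
Perfect-match Tm = 2(8) + 4(14) = 16 + 56 = 72°C
Mismatches (positions where the bases are not complementary): 2 (at positions 6, 15)
Effective Tm = 72 − 2×3 = 72 − 6 = 66°C

66°C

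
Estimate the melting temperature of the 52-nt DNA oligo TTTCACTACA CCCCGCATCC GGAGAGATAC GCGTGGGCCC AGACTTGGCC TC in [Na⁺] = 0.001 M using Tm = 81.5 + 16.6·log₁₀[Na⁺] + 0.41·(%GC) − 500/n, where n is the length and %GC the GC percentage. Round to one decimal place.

Length n = 52. Scanning the sequence gives A=10, C=19, G=13, T=10.
G+C = 32, so %GC = 32/52 × 100 = 61.538%
Salt term: 16.6 × (-3) = -49.8
GC term: 0.41 × 61.538 = 25.231; length term: −500/52 = −9.615
Tm = 81.5 + (-49.8) + 25.231 − 9.615 = 47.316 → 47.3°C

47.3°C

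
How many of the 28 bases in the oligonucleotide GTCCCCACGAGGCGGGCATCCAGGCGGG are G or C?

22

Base counts: C=10, T=2, A=4, G=12
G+C = 12 + 10 = 22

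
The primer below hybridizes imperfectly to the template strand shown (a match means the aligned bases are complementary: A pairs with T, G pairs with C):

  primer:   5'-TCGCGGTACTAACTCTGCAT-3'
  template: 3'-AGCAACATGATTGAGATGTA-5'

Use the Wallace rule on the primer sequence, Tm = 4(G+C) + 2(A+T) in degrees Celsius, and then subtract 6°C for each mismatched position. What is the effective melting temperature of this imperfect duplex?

Primer base counts: A=4, T=6, G=4, C=6 → A+T=10, G+C=10
Perfect-match Tm = 2(10) + 4(10) = 20 + 40 = 60°C
Mismatches (positions where the bases are not complementary): 3 (at positions 4, 5, 17)
Effective Tm = 60 − 3×6 = 60 − 18 = 42°C

42°C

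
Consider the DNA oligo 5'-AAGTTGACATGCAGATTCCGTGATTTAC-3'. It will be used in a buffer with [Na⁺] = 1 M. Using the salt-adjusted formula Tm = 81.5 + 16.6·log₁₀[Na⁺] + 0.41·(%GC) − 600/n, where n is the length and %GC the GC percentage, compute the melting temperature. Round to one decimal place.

Length n = 28. Scanning the sequence gives T=9, A=8, C=5, G=6.
G+C = 11, so %GC = 11/28 × 100 = 39.286%
Salt term: 16.6 × (0) = 0
GC term: 0.41 × 39.286 = 16.107; length term: −600/28 = −21.429
Tm = 81.5 + (0) + 16.107 − 21.429 = 76.178 → 76.2°C

76.2°C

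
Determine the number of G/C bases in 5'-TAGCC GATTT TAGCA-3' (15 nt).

G=3, C=3, A=4, T=5
G+C = 3 + 3 = 6

6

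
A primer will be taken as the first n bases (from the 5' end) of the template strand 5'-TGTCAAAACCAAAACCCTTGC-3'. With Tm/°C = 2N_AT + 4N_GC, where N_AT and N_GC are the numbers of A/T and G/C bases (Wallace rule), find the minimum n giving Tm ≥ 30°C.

n = 11

First 10 bases: TGTCAAAACC → Tm = 28°C (< 30°C)
First 11 bases: TGTCAAAACCA → Tm = 30°C (≥ 30°C)
Each additional base adds 2°C (A/T) or 4°C (G/C), so Tm is non-decreasing in n; n = 11 is the first length to reach 30°C.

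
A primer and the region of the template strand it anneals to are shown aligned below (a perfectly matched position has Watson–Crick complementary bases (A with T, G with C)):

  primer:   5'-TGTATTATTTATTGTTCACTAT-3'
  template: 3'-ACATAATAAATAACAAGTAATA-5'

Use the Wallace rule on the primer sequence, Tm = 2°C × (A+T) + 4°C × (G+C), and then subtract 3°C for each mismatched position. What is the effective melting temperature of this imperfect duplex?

49°C

Primer base counts: A=5, T=13, G=2, C=2 → A+T=18, G+C=4
Perfect-match Tm = 2(18) + 4(4) = 36 + 16 = 52°C
Mismatches (positions where the bases are not complementary): 1 (at position 19)
Effective Tm = 52 − 1×3 = 52 − 3 = 49°C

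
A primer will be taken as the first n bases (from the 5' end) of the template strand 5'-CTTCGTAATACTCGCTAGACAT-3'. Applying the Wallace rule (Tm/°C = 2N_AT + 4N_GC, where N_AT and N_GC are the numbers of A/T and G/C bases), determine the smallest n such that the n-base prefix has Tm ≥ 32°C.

First 11 bases: CTTCGTAATAC → Tm = 30°C (< 32°C)
First 12 bases: CTTCGTAATACT → Tm = 32°C (≥ 32°C)
Since every base adds ≥2°C, Tm only increases with n, so the threshold is first crossed at n = 12.

n = 12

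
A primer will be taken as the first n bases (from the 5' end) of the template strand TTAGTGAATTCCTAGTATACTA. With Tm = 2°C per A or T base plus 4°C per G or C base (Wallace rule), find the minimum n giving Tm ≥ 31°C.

First 11 bases: TTAGTGAATTC → Tm = 28°C (< 31°C)
First 12 bases: TTAGTGAATTCC → Tm = 32°C (≥ 31°C)
Since every base adds ≥2°C, Tm only increases with n, so the threshold is first crossed at n = 12.

n = 12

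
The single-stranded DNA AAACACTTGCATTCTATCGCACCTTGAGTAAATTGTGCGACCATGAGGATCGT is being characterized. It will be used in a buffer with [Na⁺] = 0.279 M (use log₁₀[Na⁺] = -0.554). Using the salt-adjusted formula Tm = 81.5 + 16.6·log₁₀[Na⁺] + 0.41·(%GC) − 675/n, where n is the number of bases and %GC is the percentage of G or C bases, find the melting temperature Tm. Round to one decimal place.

Length n = 53. Base counts: C=12, T=15, A=15, G=11
G+C = 23, so %GC = 23/53 × 100 = 43.396%
Salt term: 16.6 × (-0.554) = -9.196
GC term: 0.41 × 43.396 = 17.792; length term: −675/53 = −12.736
Tm = 81.5 + (-9.196) + 17.792 − 12.736 = 77.36 → 77.4°C

77.4°C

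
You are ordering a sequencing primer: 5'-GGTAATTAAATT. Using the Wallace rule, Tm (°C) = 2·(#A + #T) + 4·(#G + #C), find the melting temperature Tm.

Counting bases: G=2, C=0, A=5, T=5
AT pairs contribute 10, GC pairs contribute 2.
Tm = 4·2 + 2·10 = 8 + 20 = 28°C

28°C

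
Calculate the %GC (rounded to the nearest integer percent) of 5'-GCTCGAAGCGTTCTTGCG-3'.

C=5, T=5, G=6, A=2
G+C = 6 + 5 = 11 out of 18 bases
%GC = 11/18 × 100 = 61.11% ≈ 61%

61%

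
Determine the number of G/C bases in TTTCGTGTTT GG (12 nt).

Base counts: C=1, G=4, T=7, A=0
G+C = 4 + 1 = 5

5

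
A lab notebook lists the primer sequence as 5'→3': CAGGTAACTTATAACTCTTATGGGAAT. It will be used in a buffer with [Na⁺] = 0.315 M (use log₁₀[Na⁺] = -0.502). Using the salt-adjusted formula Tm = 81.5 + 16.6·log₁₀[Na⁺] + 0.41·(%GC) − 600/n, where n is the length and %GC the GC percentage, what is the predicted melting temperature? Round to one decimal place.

64.6°C

Length n = 27. G=5, T=9, C=4, A=9
G+C = 9, so %GC = 9/27 × 100 = 33.333%
Salt term: 16.6 × (-0.502) = -8.333
GC term: 0.41 × 33.333 = 13.667; length term: −600/27 = −22.222
Tm = 81.5 + (-8.333) + 13.667 − 22.222 = 64.612 → 64.6°C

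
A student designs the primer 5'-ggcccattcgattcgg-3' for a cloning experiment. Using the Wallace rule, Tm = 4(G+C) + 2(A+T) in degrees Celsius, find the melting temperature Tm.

Scanning the sequence gives G=5, A=2, C=5, T=4.
AT pairs contribute 6, GC pairs contribute 10.
Tm = 2(6) + 4(10) = 12 + 40 = 52°C

52°C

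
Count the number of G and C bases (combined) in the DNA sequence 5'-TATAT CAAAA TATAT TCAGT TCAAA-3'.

4

Scanning the sequence gives T=9, G=1, A=12, C=3.
G+C = 1 + 3 = 4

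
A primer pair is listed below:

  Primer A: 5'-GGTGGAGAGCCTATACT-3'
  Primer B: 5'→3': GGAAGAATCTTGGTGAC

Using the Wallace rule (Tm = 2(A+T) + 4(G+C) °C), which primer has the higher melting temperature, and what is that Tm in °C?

Primer A: A+T=8, G+C=9 → Tm = 2(8)+4(9) = 52°C
Primer B: A+T=9, G+C=8 → Tm = 2(9)+4(8) = 50°C
52°C vs 50°C → primer A is higher.

Primer A, 52°C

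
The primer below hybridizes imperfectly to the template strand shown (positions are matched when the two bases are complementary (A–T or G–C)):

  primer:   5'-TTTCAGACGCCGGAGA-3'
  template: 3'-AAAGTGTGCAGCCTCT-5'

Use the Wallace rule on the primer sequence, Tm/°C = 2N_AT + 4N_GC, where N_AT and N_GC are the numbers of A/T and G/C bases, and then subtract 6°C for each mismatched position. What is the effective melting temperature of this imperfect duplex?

Primer base counts: A=4, T=3, G=5, C=4 → A+T=7, G+C=9
Perfect-match Tm = 2(7) + 4(9) = 14 + 36 = 50°C
Mismatches (positions where the bases are not complementary): 2 (at positions 6, 10)
Effective Tm = 50 − 2×6 = 50 − 12 = 38°C

38°C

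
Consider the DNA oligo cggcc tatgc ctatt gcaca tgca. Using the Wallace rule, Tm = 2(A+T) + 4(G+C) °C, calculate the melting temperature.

Scanning the sequence gives G=5, C=8, T=6, A=5.
AT pairs contribute 11, GC pairs contribute 13.
Tm = 2(11) + 4(13) = 22 + 52 = 74°C

74°C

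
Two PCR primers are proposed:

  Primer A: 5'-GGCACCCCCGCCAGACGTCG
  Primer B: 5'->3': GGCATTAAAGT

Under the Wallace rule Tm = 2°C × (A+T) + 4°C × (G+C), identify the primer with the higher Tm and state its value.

Primer A: A+T=4, G+C=16 → Tm = 2(4)+4(16) = 72°C
Primer B: A+T=7, G+C=4 → Tm = 2(7)+4(4) = 30°C
72°C vs 30°C → primer A is higher.

Primer A, 72°C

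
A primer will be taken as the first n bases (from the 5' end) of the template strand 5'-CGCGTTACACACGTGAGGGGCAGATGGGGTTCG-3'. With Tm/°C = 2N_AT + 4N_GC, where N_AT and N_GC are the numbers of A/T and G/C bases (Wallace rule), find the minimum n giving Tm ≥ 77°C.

First 23 bases: CGCGTTACACACGTGAGGGGCAG → Tm = 76°C (< 77°C)
First 24 bases: CGCGTTACACACGTGAGGGGCAGA → Tm = 78°C (≥ 77°C)
Each additional base adds 2°C (A/T) or 4°C (G/C), so Tm is non-decreasing in n; n = 24 is the first length to reach 77°C.

n = 24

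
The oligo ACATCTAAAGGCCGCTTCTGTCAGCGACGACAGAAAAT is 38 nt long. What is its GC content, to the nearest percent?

47%

A=13, T=7, C=10, G=8
G+C = 8 + 10 = 18 out of 38 bases
%GC = 18/38 × 100 = 47.37% ≈ 47%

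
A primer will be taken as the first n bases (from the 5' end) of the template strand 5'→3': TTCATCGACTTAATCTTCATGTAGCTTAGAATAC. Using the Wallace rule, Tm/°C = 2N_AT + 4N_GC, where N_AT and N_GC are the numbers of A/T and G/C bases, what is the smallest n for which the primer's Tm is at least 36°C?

First 13 bases: TTCATCGACTTAA → Tm = 34°C (< 36°C)
First 14 bases: TTCATCGACTTAAT → Tm = 36°C (≥ 36°C)
Since every base adds ≥2°C, Tm only increases with n, so the threshold is first crossed at n = 14.

n = 14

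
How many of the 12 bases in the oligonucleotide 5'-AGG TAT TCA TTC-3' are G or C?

Base counts: C=2, T=5, A=3, G=2
Total G or C: 2 + 2 = 4

4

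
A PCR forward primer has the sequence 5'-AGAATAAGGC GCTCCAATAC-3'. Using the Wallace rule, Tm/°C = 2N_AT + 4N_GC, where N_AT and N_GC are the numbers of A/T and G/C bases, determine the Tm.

Scanning the sequence gives C=5, A=8, T=3, G=4.
So N_AT = 11 and N_GC = 9.
Tm = 4·9 + 2·11 = 36 + 22 = 58°C

58°C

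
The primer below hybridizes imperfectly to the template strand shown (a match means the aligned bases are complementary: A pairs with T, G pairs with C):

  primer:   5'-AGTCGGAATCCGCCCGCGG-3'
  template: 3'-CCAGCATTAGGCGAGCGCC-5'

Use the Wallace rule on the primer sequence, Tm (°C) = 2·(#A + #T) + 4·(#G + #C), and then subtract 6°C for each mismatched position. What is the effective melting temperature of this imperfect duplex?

Primer base counts: A=3, T=2, G=7, C=7 → A+T=5, G+C=14
Perfect-match Tm = 2(5) + 4(14) = 10 + 56 = 66°C
Mismatches (positions where the bases are not complementary): 3 (at positions 1, 6, 14)
Effective Tm = 66 − 3×6 = 66 − 18 = 48°C

48°C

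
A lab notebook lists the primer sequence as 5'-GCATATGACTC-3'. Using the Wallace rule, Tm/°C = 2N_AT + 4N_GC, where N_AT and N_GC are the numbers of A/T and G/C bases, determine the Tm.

Scanning the sequence gives T=3, G=2, A=3, C=3.
So N_AT = 6 and N_GC = 5.
Tm = 2(6) + 4(5) = 12 + 20 = 32°C

32°C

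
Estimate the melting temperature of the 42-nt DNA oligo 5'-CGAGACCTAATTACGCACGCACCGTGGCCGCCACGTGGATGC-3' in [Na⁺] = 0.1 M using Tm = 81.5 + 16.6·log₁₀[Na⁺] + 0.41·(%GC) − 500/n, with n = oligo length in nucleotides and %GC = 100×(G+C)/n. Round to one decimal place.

Length n = 42. Scanning the sequence gives C=15, T=6, G=12, A=9.
G+C = 27, so %GC = 27/42 × 100 = 64.286%
Salt term: 16.6 × (-1) = -16.6
GC term: 0.41 × 64.286 = 26.357; length term: −500/42 = −11.905
Tm = 81.5 + (-16.6) + 26.357 − 11.905 = 79.352 → 79.4°C

79.4°C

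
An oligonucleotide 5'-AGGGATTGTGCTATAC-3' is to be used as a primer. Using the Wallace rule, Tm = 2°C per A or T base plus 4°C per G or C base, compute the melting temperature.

46°C

A=4, C=2, G=5, T=5
A+T = 9, G+C = 7
Tm = 2(9) + 4(7) = 18 + 28 = 46°C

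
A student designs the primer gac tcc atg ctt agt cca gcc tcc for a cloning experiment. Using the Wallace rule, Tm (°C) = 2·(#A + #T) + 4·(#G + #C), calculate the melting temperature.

76°C

Scanning the sequence gives C=10, G=4, A=4, T=6.
A+T = 10, G+C = 14
Tm = 4·14 + 2·10 = 56 + 20 = 76°C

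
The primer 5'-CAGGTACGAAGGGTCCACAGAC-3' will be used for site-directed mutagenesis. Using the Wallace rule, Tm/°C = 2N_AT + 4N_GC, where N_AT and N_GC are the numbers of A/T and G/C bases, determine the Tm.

70°C

Base counts: C=6, A=7, T=2, G=7
So N_AT = 9 and N_GC = 13.
Tm = 4·13 + 2·9 = 52 + 18 = 70°C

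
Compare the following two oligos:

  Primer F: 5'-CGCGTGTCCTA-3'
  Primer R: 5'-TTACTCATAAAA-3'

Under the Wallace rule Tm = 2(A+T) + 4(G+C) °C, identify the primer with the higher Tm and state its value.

Primer F: A+T=4, G+C=7 → Tm = 2(4)+4(7) = 36°C
Primer R: A+T=10, G+C=2 → Tm = 2(10)+4(2) = 28°C
36°C vs 28°C → primer F is higher.

Primer F, 36°C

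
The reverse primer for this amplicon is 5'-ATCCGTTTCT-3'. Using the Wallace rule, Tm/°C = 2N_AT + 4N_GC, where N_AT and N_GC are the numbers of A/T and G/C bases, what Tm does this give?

28°C

Base counts: G=1, T=5, A=1, C=3
A+T = 6, G+C = 4
Tm = 2×6 + 4×4 = 28°C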